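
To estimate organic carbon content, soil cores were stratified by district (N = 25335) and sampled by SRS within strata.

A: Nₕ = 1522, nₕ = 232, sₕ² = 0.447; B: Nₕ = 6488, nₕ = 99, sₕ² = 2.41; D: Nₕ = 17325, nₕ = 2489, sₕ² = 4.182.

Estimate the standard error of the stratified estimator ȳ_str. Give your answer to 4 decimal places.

0.0474

Var(ȳ_str) = Σₕ Wₕ²(1 − fₕ)sₕ²/nₕ with Wₕ = Nₕ/N, N = 25335.
A: Wₕ = 0.06007500; term = 0.06007500²·(1 − 0.15243101)·0.447/232 = 5.8936194 × 10^-6.
B: Wₕ = 0.25608842; term = 0.25608842²·(1 − 0.01525894)·2.41/99 = 0.001572113.
D: Wₕ = 0.68383659; term = 0.68383659²·(1 − 0.14366522)·4.182/2489 = 6.7283315 × 10^-4.
Sum = 0.0022508398.
SE = √(0.0022508398) = 0.0474.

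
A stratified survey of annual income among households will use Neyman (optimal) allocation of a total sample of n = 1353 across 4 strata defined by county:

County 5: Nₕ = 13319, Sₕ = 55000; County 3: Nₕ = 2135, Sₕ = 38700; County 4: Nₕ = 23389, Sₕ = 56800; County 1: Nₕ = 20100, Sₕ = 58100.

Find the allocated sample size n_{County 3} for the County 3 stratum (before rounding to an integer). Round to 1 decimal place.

33.8

Neyman allocation: nₕ = n·NₕSₕ / Σⱼ NⱼSⱼ.
Σ NⱼSⱼ = 13319·55000 + 2135·38700 + 23389·56800 + 20100·58100 = 3.3114747 × 10^9.
n_{County 3} = 1353·2135·38700 / (3.3114747 × 10^9) = 33.8.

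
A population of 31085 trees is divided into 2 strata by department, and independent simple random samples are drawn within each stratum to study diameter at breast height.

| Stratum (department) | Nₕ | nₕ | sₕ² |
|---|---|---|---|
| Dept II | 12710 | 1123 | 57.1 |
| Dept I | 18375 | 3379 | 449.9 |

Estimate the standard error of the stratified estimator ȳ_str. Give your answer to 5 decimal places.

0.21382

Var(ȳ_str) = Σₕ Wₕ²(1 − fₕ)sₕ²/nₕ with Wₕ = Nₕ/N, N = 31085.
Dept II: Wₕ = 0.40887888; term = 0.40887888²·(1 − 0.08835563)·57.1/1123 = 0.0077494551.
Dept I: Wₕ = 0.59112112; term = 0.59112112²·(1 − 0.18389116)·449.9/3379 = 0.037968972.
Sum = 0.045718427.
SE = √(0.045718427) = 0.21382.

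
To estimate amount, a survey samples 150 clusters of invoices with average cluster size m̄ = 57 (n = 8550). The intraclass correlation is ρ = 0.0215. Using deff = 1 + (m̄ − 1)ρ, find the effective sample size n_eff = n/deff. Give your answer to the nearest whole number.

deff = 1 + (57 − 1)·0.0215 = 1 + 1.204 = 2.204.
n_eff = 8550 / 2.204 = 3879.

3879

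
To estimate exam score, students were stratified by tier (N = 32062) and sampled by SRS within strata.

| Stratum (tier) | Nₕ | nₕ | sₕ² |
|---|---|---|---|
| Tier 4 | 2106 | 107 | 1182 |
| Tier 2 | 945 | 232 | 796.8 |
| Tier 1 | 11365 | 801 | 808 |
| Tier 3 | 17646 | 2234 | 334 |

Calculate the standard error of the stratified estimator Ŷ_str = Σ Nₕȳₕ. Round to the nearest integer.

Var(Ŷ_str) = Σₕ Nₕ²(1 − fₕ)sₕ²/nₕ.
Tier 4: 2106²·(1 − 107/2106)·1182/107 = 4.6505558 × 10^7.
Tier 2: 945²·(1 − 232/945)·796.8/232 = 2.314103 × 10^6.
Tier 1: 11365²·(1 − 801/11365)·808/801 = 1.2110907 × 10^8.
Tier 3: 17646²·(1 − 2234/17646)·334/2234 = 4.0660112 × 10^7.
Sum = 2.1058884 × 10^8.
SE = √(2.1058884 × 10^8) = 14512.

14512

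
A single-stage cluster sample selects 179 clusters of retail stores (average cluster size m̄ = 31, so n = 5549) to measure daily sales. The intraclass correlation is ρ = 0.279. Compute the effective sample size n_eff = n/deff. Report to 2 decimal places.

deff = 1 + (31 − 1)·0.279 = 1 + 8.37 = 9.37.
n_eff = 5549 / 9.37 = 592.21.

592.21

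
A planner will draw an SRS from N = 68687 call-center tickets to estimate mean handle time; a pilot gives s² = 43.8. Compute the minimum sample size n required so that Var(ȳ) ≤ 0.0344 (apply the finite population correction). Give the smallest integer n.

1251

Without fpc, n₀ = s²/D = 43.8/0.0344 = 1273.2558.
With fpc, (1 − n/N)·s²/n ≤ D requires n ≥ n₀/(1 + n₀/N) = 1273.2558/(1 + 1273.2558/68687) = 1250.0829.
Rounding up, n = 1251.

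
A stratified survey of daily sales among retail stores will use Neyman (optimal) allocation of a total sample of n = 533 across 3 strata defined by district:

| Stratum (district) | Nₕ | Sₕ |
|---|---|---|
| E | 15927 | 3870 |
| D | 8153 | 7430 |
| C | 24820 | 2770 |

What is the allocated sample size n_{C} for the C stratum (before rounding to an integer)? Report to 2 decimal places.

191.89

Neyman allocation: nₕ = n·NₕSₕ / Σⱼ NⱼSⱼ.
Σ NⱼSⱼ = 15927·3870 + 8153·7430 + 24820·2770 = 1.9096568 × 10^8.
n_{C} = 533·24820·2770 / (1.9096568 × 10^8) = 191.89.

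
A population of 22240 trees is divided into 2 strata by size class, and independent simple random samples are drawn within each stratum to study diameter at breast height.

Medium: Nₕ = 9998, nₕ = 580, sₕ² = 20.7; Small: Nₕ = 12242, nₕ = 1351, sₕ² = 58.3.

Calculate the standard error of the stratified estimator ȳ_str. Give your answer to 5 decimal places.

0.13574

Var(ȳ_str) = Σₕ Wₕ²(1 − fₕ)sₕ²/nₕ with Wₕ = Nₕ/N, N = 22240.
Medium: Wₕ = 0.44955036; term = 0.44955036²·(1 − 0.05801160)·20.7/580 = 0.0067942982.
Small: Wₕ = 0.55044964; term = 0.55044964²·(1 − 0.11035778)·58.3/1351 = 0.011632251.
Sum = 0.018426549.
SE = √(0.018426549) = 0.13574.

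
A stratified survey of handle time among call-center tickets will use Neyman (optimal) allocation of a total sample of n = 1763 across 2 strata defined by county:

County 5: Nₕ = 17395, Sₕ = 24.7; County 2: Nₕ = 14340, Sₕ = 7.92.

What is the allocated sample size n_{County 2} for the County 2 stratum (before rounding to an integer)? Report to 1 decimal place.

Neyman allocation: nₕ = n·NₕSₕ / Σⱼ NⱼSⱼ.
Σ NⱼSⱼ = 17395·24.7 + 14340·7.92 = 543229.3.
n_{County 2} = 1763·14340·7.92 / 543229.3 = 368.6.

368.6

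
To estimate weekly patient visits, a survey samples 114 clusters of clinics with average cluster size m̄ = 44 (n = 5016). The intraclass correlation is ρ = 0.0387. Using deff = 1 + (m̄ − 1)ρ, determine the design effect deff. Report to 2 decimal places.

2.66

deff = 1 + (44 − 1)·0.0387 = 1 + 1.6641 = 2.6641.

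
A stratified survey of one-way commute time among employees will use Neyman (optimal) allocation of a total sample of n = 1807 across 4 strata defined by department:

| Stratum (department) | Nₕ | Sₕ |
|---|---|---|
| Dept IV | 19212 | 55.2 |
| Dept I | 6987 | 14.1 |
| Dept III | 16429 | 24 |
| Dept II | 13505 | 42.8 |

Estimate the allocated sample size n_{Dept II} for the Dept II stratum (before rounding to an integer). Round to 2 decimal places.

Neyman allocation: nₕ = n·NₕSₕ / Σⱼ NⱼSⱼ.
Σ NⱼSⱼ = 19212·55.2 + 6987·14.1 + 16429·24 + 13505·42.8 = 2.1313291 × 10^6.
n_{Dept II} = 1807·13505·42.8 / (2.1313291 × 10^6) = 490.06.

490.06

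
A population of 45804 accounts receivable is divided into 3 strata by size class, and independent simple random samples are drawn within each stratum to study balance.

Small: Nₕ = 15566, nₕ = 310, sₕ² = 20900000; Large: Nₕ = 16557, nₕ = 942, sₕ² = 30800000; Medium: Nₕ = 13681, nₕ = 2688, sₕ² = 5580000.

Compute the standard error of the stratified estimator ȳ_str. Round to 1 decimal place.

Var(ȳ_str) = Σₕ Wₕ²(1 − fₕ)sₕ²/nₕ with Wₕ = Nₕ/N, N = 45804.
Small: Wₕ = 0.33983932; term = 0.33983932²·(1 − 0.01991520)·20900000/310 = 7631.2466.
Large: Wₕ = 0.36147498; term = 0.36147498²·(1 − 0.05689436)·30800000/942 = 4029.1797.
Medium: Wₕ = 0.29868570; term = 0.29868570²·(1 − 0.19647687)·5580000/2688 = 148.81003.
Sum = 11809.236.
SE = √(11809.236) = 108.7.

108.7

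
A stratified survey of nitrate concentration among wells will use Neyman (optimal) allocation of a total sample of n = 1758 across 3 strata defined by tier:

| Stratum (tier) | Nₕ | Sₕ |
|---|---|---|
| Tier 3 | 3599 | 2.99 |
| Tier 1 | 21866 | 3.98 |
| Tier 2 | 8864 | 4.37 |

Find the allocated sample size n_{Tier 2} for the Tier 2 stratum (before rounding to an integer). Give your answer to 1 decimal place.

Neyman allocation: nₕ = n·NₕSₕ / Σⱼ NⱼSⱼ.
Σ NⱼSⱼ = 3599·2.99 + 21866·3.98 + 8864·4.37 = 136523.37.
n_{Tier 2} = 1758·8864·4.37 / 136523.37 = 498.8.

498.8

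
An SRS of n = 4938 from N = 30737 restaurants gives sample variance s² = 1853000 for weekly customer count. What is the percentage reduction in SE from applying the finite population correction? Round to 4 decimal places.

f = n/N = 4938/30737 = 0.16065328.
SE_no-fpc = √(s²/n) = 19.371452; SE_fpc = √((1−f)s²/n) = 17.747323.
Ratio = √(1−f) = 0.91615867. Reduction = 100·(1 − 0.91615867) = 8.3841%.

8.3841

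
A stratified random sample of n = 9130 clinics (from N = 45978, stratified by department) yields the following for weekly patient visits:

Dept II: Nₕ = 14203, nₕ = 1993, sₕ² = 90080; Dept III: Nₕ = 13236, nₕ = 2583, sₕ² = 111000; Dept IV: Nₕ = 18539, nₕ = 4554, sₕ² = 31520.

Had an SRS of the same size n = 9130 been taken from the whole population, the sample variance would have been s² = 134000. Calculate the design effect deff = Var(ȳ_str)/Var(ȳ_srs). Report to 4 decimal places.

0.6311

Var(ȳ_str) = Σ Wₕ²(1−fₕ)sₕ²/nₕ with Wₕ = Nₕ/45978:
  Dept II: (14203/45978)²·(1−1993/14203)·90080/1993 = 3.7078032
  Dept III: (13236/45978)²·(1−2583/13236)·111000/2583 = 2.8663361
  Dept IV: (18539/45978)²·(1−4554/18539)·31520/4554 = 0.84887121
  → Var(ȳ_str) = 7.4230105.
Var(ȳ_srs) = (1 − 9130/45978)·134000/9130 = 11.762452.
deff = 7.4230105 / 11.762452 = 0.6311.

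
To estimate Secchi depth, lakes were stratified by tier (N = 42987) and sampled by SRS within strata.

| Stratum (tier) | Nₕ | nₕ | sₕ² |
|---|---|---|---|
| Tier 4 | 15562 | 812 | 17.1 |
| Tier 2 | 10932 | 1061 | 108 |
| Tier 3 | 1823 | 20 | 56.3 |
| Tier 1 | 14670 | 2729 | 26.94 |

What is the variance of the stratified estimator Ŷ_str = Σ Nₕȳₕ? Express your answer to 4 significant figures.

2.680 × 10^7

Var(Ŷ_str) = Σₕ Nₕ²(1 − fₕ)sₕ²/nₕ.
Tier 4: 15562²·(1 − 812/15562)·17.1/812 = 4.8338983 × 10^6.
Tier 2: 10932²·(1 − 1061/10932)·108/1061 = 1.0984218 × 10^7.
Tier 3: 1823²·(1 − 20/1823)·56.3/20 = 9.2525362 × 10^6.
Tier 1: 14670²·(1 − 2729/14670)·26.94/2729 = 1.7292782 × 10^6.
Sum = 2.6799931 × 10^7.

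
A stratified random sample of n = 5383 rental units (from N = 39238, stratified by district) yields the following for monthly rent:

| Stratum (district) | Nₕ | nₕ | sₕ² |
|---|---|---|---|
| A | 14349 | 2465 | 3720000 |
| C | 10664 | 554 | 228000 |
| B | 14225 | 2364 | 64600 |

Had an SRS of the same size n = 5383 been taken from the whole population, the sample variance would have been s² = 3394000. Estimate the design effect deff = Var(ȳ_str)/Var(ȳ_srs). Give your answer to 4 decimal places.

Var(ȳ_str) = Σ Wₕ²(1−fₕ)sₕ²/nₕ with Wₕ = Nₕ/39238:
  A: (14349/39238)²·(1−2465/14349)·3720000/2465 = 167.14622
  C: (10664/39238)²·(1−554/10664)·228000/554 = 28.819248
  B: (14225/39238)²·(1−2364/14225)·64600/2364 = 2.9946419
  → Var(ȳ_str) = 198.96011.
Var(ȳ_srs) = (1 − 5383/39238)·3394000/5383 = 544.00565.
deff = 198.96011 / 544.00565 = 0.3657.

0.3657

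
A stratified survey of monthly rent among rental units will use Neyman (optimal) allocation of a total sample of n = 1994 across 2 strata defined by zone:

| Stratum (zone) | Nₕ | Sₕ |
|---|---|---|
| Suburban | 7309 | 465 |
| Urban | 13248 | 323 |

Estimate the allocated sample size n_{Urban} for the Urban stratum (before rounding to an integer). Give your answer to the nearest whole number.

Neyman allocation: nₕ = n·NₕSₕ / Σⱼ NⱼSⱼ.
Σ NⱼSⱼ = 7309·465 + 13248·323 = 7.677789 × 10^6.
n_{Urban} = 1994·13248·323 / (7.677789 × 10^6) = 1111.

1111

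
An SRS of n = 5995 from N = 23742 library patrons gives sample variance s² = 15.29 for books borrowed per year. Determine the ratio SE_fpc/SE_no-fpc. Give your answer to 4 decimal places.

f = n/N = 5995/23742 = 0.25250611.
SE_no-fpc = √(s²/n) = 0.050502066; SE_fpc = √((1−f)s²/n) = 0.04366294.
Ratio = √(1−f) = 0.86457729.

0.8646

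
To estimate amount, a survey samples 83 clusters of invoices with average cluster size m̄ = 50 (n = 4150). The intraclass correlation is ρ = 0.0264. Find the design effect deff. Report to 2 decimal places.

deff = 1 + (50 − 1)·0.0264 = 1 + 1.2936 = 2.2936.

2.29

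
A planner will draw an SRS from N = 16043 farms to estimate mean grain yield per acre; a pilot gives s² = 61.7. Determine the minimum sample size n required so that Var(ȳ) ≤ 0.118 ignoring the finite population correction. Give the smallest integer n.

523

Without fpc, n₀ = s²/D = 61.7/0.118 = 522.8814.
Rounding up, n = 523.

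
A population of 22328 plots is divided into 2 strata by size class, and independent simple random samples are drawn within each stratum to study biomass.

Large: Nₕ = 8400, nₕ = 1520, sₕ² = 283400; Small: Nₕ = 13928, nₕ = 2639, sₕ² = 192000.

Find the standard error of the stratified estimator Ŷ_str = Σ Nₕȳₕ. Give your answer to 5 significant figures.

Var(Ŷ_str) = Σₕ Nₕ²(1 − fₕ)sₕ²/nₕ.
Large: 8400²·(1 − 1520/8400)·283400/1520 = 1.0775166 × 10^10.
Small: 13928²·(1 − 2639/13928)·192000/2639 = 1.1439474 × 10^10.
Sum = 2.221464 × 10^10.
SE = √(2.221464 × 10^10) = 149050.

149050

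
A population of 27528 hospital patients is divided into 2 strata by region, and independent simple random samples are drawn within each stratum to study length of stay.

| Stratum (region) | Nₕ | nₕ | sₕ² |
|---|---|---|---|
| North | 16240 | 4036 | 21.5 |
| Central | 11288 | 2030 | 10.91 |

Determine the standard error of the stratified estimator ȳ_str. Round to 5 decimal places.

0.04620

Var(ȳ_str) = Σₕ Wₕ²(1 − fₕ)sₕ²/nₕ with Wₕ = Nₕ/N, N = 27528.
North: Wₕ = 0.58994478; term = 0.58994478²·(1 − 0.24852217)·21.5/4036 = 0.0013932409.
Central: Wₕ = 0.41005522; term = 0.41005522²·(1 − 0.17983700)·10.91/2030 = 7.4116273 × 10^-4.
Sum = 0.0021344036.
SE = √(0.0021344036) = 0.04620.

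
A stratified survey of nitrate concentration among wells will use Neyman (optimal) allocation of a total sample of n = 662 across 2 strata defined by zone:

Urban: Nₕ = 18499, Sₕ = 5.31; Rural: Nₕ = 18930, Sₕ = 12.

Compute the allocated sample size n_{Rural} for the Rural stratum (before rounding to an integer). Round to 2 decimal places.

462.15

Neyman allocation: nₕ = n·NₕSₕ / Σⱼ NⱼSⱼ.
Σ NⱼSⱼ = 18499·5.31 + 18930·12 = 325389.69.
n_{Rural} = 662·18930·12 / 325389.69 = 462.15.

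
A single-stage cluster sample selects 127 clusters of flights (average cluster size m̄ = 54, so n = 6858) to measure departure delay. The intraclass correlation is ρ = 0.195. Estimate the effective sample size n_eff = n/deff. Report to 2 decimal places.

deff = 1 + (54 − 1)·0.195 = 1 + 10.335 = 11.335.
n_eff = 6858 / 11.335 = 605.03.

605.03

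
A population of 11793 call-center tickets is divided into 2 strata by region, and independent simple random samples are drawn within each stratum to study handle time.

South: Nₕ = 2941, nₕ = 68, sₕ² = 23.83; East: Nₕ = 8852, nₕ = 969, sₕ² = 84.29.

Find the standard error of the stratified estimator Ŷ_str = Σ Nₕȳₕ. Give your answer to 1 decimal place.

3005.2

Var(Ŷ_str) = Σₕ Nₕ²(1 − fₕ)sₕ²/nₕ.
South: 2941²·(1 − 68/2941)·23.83/68 = 2.9610503 × 10^6.
East: 8852²·(1 − 969/8852)·84.29/969 = 6.0699513 × 10^6.
Sum = 9.0310016 × 10^6.
SE = √(9.0310016 × 10^6) = 3005.2.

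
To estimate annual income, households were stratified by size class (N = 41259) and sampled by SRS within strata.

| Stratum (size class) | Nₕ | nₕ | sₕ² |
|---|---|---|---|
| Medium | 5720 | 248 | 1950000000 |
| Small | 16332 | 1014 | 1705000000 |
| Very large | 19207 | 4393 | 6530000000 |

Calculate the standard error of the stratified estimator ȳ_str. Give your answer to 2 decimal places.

Var(ȳ_str) = Σₕ Wₕ²(1 − fₕ)sₕ²/nₕ with Wₕ = Nₕ/N, N = 41259.
Medium: Wₕ = 0.13863642; term = 0.13863642²·(1 − 0.04335664)·1950000000/248 = 144573.15.
Small: Wₕ = 0.39584091; term = 0.39584091²·(1 − 0.06208670)·1705000000/1014 = 247110.08.
Very large: Wₕ = 0.46552267; term = 0.46552267²·(1 − 0.22871870)·6530000000/4393 = 248454.27.
Sum = 640137.5.
SE = √(640137.5) = 800.09.

800.09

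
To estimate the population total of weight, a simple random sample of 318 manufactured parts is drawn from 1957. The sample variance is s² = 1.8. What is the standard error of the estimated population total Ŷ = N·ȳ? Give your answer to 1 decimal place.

Var(Ŷ) = N²·Var(ȳ) = N²·(1 − n/N)·s²/n.
f = 318/1957 = 0.16249361; Var(ȳ) = 0.83750639·1.8/318 = 0.0047406022.
Var(Ŷ) = 1957² · 0.0047406022 = 18155.791.
SE(Ŷ) = √(18155.791) = 134.7.

134.7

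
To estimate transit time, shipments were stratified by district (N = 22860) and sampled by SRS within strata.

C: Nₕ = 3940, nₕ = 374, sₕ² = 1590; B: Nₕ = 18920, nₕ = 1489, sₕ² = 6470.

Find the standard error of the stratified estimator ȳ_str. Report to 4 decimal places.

1.6901

Var(ȳ_str) = Σₕ Wₕ²(1 − fₕ)sₕ²/nₕ with Wₕ = Nₕ/N, N = 22860.
C: Wₕ = 0.17235346; term = 0.17235346²·(1 − 0.09492386)·1590/374 = 0.11430116.
B: Wₕ = 0.82764654; term = 0.82764654²·(1 − 0.07869979)·6470/1489 = 2.7422091.
Sum = 2.8565103.
SE = √(2.8565103) = 1.6901.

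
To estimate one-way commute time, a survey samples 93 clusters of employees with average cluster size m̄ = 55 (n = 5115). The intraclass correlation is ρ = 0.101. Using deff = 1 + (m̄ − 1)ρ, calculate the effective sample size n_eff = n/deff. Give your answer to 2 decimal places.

deff = 1 + (55 − 1)·0.101 = 1 + 5.454 = 6.454.
n_eff = 5115 / 6.454 = 792.53.

792.53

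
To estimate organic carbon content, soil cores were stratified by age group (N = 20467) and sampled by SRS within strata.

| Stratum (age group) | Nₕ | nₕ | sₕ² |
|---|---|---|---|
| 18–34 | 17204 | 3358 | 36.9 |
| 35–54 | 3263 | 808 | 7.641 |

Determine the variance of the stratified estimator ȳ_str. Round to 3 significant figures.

Var(ȳ_str) = Σₕ Wₕ²(1 − fₕ)sₕ²/nₕ with Wₕ = Nₕ/N, N = 20467.
18–34: Wₕ = 0.84057263; term = 0.84057263²·(1 − 0.19518717)·36.9/3358 = 0.0062487199.
35–54: Wₕ = 0.15942737; term = 0.15942737²·(1 − 0.24762489)·7.641/808 = 1.8084189 × 10^-4.
Sum = 0.0064295618.

0.00643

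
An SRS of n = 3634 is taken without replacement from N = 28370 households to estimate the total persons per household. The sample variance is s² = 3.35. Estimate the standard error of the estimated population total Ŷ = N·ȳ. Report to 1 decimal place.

Var(Ŷ) = N²·Var(ȳ) = N²·(1 − n/N)·s²/n.
f = 3634/28370 = 0.12809306; Var(ȳ) = 0.87190694·3.35/3634 = 8.0376672 × 10^-4.
Var(Ŷ) = 28370² · (8.0376672 × 10^-4) = 646917.19.
SE(Ŷ) = √(646917.19) = 804.3.

804.3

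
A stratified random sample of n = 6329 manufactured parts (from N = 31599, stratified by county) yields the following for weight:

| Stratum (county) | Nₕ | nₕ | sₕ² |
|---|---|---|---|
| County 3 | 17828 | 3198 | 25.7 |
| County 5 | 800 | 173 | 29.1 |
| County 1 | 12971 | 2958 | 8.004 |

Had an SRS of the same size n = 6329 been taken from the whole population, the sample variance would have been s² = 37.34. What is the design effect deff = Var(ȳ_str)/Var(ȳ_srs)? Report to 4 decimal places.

Var(ȳ_str) = Σ Wₕ²(1−fₕ)sₕ²/nₕ with Wₕ = Nₕ/31599:
  County 3: (17828/31599)²·(1−3198/17828)·25.7/3198 = 0.0020992054
  County 5: (800/31599)²·(1−173/800)·29.1/173 = 8.45002 × 10^-5
  County 1: (12971/31599)²·(1−2958/12971)·8.004/2958 = 3.5196535 × 10^-4
  → Var(ȳ_str) = 0.002535671.
Var(ȳ_srs) = (1 − 6329/31599)·37.34/6329 = 0.0047181432.
deff = 0.002535671 / 0.0047181432 = 0.5374.

0.5374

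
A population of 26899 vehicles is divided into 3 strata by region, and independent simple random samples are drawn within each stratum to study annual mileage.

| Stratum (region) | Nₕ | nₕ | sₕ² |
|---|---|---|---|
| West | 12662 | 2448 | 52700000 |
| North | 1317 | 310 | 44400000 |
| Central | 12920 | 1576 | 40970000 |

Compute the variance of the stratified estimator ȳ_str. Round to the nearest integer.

Var(ȳ_str) = Σₕ Wₕ²(1 − fₕ)sₕ²/nₕ with Wₕ = Nₕ/N, N = 26899.
West: Wₕ = 0.47072382; term = 0.47072382²·(1 − 0.19333439)·52700000/2448 = 3847.9117.
North: Wₕ = 0.04896093; term = 0.04896093²·(1 − 0.23538345)·44400000/310 = 262.52112.
Central: Wₕ = 0.48031525; term = 0.48031525²·(1 − 0.12198142)·40970000/1576 = 5265.8225.
Sum = 9376.2553.

9376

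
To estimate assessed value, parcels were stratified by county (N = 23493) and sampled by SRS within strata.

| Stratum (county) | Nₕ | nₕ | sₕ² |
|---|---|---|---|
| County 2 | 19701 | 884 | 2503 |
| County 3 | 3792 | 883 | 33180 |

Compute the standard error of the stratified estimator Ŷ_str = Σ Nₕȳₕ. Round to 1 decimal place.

Var(Ŷ_str) = Σₕ Nₕ²(1 − fₕ)sₕ²/nₕ.
County 2: 19701²·(1 − 884/19701)·2503/884 = 1.0496566 × 10^9.
County 3: 3792²·(1 − 883/3792)·33180/883 = 4.1450305 × 10^8.
Sum = 1.4641597 × 10^9.
SE = √(1.4641597 × 10^9) = 38264.3.

38264.3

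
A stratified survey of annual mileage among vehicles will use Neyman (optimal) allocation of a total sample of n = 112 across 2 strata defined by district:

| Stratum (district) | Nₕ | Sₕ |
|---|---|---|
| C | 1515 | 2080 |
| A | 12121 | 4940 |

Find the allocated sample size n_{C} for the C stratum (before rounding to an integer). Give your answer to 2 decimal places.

Neyman allocation: nₕ = n·NₕSₕ / Σⱼ NⱼSⱼ.
Σ NⱼSⱼ = 1515·2080 + 12121·4940 = 6.302894 × 10^7.
n_{C} = 112·1515·2080 / (6.302894 × 10^7) = 5.60.

5.60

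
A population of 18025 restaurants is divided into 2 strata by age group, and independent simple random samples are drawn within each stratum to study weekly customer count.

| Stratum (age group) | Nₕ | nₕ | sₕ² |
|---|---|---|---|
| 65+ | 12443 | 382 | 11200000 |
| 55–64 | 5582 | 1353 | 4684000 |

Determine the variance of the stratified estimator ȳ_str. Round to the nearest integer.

13794

Var(ȳ_str) = Σₕ Wₕ²(1 − fₕ)sₕ²/nₕ with Wₕ = Nₕ/N, N = 18025.
65+: Wₕ = 0.69031900; term = 0.69031900²·(1 − 0.03069999)·11200000/382 = 13542.927.
55–64: Wₕ = 0.30968100; term = 0.30968100²·(1 − 0.24238624)·4684000/1353 = 251.53363.
Sum = 13794.461.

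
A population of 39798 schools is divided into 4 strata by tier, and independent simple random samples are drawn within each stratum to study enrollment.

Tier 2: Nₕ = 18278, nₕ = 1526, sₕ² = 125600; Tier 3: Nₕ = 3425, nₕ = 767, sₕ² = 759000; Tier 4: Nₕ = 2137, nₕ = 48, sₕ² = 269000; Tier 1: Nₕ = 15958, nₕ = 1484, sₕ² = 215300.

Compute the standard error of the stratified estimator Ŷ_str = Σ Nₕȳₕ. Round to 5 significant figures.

Var(Ŷ_str) = Σₕ Nₕ²(1 − fₕ)sₕ²/nₕ.
Tier 2: 18278²·(1 − 1526/18278)·125600/1526 = 2.5201735 × 10^10.
Tier 3: 3425²·(1 − 767/3425)·759000/767 = 9.0086967 × 10^9.
Tier 4: 2137²·(1 − 48/2137)·269000/48 = 2.5018082 × 10^10.
Tier 1: 15958²·(1 − 1484/15958)·215300/1484 = 3.3510211 × 10^10.
Sum = 9.2738725 × 10^10.
SE = √(9.2738725 × 10^10) = 304530.

304530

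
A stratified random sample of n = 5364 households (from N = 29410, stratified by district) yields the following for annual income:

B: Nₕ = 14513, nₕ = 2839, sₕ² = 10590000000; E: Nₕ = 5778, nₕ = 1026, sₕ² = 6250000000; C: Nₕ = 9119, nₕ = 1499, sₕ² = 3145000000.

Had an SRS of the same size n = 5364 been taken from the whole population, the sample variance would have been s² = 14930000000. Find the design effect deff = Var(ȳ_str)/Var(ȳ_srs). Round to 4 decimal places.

Var(ȳ_str) = Σ Wₕ²(1−fₕ)sₕ²/nₕ with Wₕ = Nₕ/29410:
  B: (14513/29410)²·(1−2839/14513)·10590000000/2839 = 730663.48
  E: (5778/29410)²·(1−1026/5778)·6250000000/1026 = 193373.33
  C: (9119/29410)²·(1−1499/9119)·3145000000/1499 = 168550.93
  → Var(ȳ_str) = 1.0925877 × 10^6.
Var(ȳ_srs) = (1 − 5364/29410)·14930000000/5364 = 2.2757202 × 10^6.
deff = (1.0925877 × 10^6) / (2.2757202 × 10^6) = 0.4801.

0.4801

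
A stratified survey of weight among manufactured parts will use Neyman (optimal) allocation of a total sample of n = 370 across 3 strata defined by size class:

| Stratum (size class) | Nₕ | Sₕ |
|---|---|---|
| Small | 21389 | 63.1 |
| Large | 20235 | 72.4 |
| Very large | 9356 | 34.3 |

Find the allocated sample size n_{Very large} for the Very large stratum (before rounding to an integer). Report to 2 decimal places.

Neyman allocation: nₕ = n·NₕSₕ / Σⱼ NⱼSⱼ.
Σ NⱼSⱼ = 21389·63.1 + 20235·72.4 + 9356·34.3 = 3.1355707 × 10^6.
n_{Very large} = 370·9356·34.3 / (3.1355707 × 10^6) = 37.87.

37.87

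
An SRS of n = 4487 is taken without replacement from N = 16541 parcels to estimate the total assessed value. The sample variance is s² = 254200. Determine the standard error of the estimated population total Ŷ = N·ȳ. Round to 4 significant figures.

Var(Ŷ) = N²·Var(ȳ) = N²·(1 − n/N)·s²/n.
f = 4487/16541 = 0.27126534; Var(ȳ) = 0.72873466·254200/4487 = 41.284678.
Var(Ŷ) = 16541² · 41.284678 = 1.1295681 × 10^10.
SE(Ŷ) = √(1.1295681 × 10^10) = 106300.

106300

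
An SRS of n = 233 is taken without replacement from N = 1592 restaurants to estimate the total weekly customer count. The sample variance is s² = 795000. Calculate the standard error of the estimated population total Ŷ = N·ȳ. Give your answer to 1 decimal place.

Var(Ŷ) = N²·Var(ȳ) = N²·(1 − n/N)·s²/n.
f = 233/1592 = 0.14635678; Var(ȳ) = 0.85364322·795000/233 = 2912.6453.
Var(Ŷ) = 1592² · 2912.6453 = 7.3819947 × 10^9.
SE(Ŷ) = √(7.3819947 × 10^9) = 85918.5.

85918.5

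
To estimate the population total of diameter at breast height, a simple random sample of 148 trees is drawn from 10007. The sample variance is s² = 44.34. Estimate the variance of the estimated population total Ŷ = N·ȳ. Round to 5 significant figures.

Var(Ŷ) = N²·Var(ȳ) = N²·(1 − n/N)·s²/n.
f = 148/10007 = 0.01478965; Var(ȳ) = 0.98521035·44.34/148 = 0.2951637.
Var(Ŷ) = 10007² · 0.2951637 = 2.9557707 × 10^7.

2.9558 × 10^7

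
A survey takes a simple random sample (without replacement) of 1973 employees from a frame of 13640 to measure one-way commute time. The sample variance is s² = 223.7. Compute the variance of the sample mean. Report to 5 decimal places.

Under SRS without replacement, Var(ȳ) = (1 − f)·s²/n with f = n/N = 1973/13640 = 0.14464809.
Var(ȳ) = (1 − 0.14464809)·223.7/1973 = 0.85535191·0.11338064 = 0.096980345.

0.09698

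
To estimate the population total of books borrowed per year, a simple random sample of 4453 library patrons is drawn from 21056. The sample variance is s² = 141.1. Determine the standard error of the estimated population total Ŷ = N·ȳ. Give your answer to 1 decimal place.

Var(Ŷ) = N²·Var(ȳ) = N²·(1 − n/N)·s²/n.
f = 4453/21056 = 0.21148366; Var(ȳ) = 0.78851634·141.1/4453 = 0.024985326.
Var(Ŷ) = 21056² · 0.024985326 = 1.1077373 × 10^7.
SE(Ŷ) = √(1.1077373 × 10^7) = 3328.3.

3328.3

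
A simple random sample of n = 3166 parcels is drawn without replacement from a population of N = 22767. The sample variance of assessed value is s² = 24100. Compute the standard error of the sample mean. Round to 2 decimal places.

2.56

Under SRS without replacement, Var(ȳ) = (1 − f)·s²/n with f = n/N = 3166/22767 = 0.13906092.
Var(ȳ) = (1 − 0.13906092)·24100/3166 = 0.86093908·7.6121289 = 6.5535792.
SE(ȳ) = √(6.5535792) = 2.56.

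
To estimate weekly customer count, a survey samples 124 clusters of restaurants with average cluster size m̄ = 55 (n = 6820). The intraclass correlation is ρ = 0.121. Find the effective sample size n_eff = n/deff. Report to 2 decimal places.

905.23

deff = 1 + (55 − 1)·0.121 = 1 + 6.534 = 7.534.
n_eff = 6820 / 7.534 = 905.23.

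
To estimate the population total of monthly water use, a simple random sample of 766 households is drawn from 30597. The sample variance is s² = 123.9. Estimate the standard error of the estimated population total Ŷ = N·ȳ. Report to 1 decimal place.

12150.5

Var(Ŷ) = N²·Var(ȳ) = N²·(1 − n/N)·s²/n.
f = 766/30597 = 0.02503513; Var(ȳ) = 0.97496487·123.9/766 = 0.15769993.
Var(Ŷ) = 30597² · 0.15769993 = 1.4763495 × 10^8.
SE(Ŷ) = √(1.4763495 × 10^8) = 12150.5.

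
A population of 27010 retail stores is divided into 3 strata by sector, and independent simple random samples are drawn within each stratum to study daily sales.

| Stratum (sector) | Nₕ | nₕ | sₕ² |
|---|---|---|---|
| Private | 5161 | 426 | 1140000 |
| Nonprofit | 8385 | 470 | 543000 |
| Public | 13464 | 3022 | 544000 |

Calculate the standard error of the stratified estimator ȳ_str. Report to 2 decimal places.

Var(ȳ_str) = Σₕ Wₕ²(1 − fₕ)sₕ²/nₕ with Wₕ = Nₕ/N, N = 27010.
Private: Wₕ = 0.19107738; term = 0.19107738²·(1 − 0.08254214)·1140000/426 = 89.639603.
Nonprofit: Wₕ = 0.31044058; term = 0.31044058²·(1 − 0.05605247)·543000/470 = 105.10099.
Public: Wₕ = 0.49848204; term = 0.49848204²·(1 − 0.22445039)·544000/3022 = 34.6907.
Sum = 229.43129.
SE = √(229.43129) = 15.15.

15.15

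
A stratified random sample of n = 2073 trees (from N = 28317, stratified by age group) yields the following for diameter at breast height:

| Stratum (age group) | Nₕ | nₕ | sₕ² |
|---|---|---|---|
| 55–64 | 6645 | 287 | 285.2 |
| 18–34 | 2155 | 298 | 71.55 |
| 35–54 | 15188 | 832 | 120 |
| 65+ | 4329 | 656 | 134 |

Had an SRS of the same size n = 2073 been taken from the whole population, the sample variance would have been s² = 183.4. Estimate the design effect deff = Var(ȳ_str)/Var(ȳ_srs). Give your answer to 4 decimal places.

Var(ȳ_str) = Σ Wₕ²(1−fₕ)sₕ²/nₕ with Wₕ = Nₕ/28317:
  55–64: (6645/28317)²·(1−287/6645)·285.2/287 = 0.052358675
  18–34: (2155/28317)²·(1−298/2155)·71.55/298 = 0.0011982793
  35–54: (15188/28317)²·(1−832/15188)·120/832 = 0.039219087
  65+: (4329/28317)²·(1−656/4329)·134/656 = 0.0040505593
  → Var(ȳ_str) = 0.096826601.
Var(ȳ_srs) = (1 − 2073/28317)·183.4/2073 = 0.08199414.
deff = 0.096826601 / 0.08199414 = 1.1809.

1.1809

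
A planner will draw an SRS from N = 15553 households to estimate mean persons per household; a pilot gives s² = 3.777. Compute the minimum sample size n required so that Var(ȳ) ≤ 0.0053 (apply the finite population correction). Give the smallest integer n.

Without fpc, n₀ = s²/D = 3.777/0.0053 = 712.6415.
With fpc, (1 − n/N)·s²/n ≤ D requires n ≥ n₀/(1 + n₀/N) = 712.6415/(1 + 712.6415/15553) = 681.4188.
Rounding up, n = 682.

682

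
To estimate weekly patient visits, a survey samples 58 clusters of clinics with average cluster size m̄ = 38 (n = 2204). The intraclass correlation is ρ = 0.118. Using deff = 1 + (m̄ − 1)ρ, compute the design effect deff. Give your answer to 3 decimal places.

deff = 1 + (38 − 1)·0.118 = 1 + 4.366 = 5.366.

5.366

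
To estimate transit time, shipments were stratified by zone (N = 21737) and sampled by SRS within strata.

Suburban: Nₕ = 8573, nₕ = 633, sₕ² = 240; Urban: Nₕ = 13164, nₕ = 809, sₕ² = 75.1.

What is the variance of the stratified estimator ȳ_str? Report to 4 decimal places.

Var(ȳ_str) = Σₕ Wₕ²(1 − fₕ)sₕ²/nₕ with Wₕ = Nₕ/N, N = 21737.
Suburban: Wₕ = 0.39439665; term = 0.39439665²·(1 − 0.07383646)·240/633 = 0.054621252.
Urban: Wₕ = 0.60560335; term = 0.60560335²·(1 − 0.06145548)·75.1/809 = 0.031953823.
Sum = 0.086575075.

0.0866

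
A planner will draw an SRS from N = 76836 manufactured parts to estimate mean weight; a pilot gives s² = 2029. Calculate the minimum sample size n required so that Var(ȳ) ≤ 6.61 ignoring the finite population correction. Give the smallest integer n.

Without fpc, n₀ = s²/D = 2029/6.61 = 306.9592.
Rounding up, n = 307.

307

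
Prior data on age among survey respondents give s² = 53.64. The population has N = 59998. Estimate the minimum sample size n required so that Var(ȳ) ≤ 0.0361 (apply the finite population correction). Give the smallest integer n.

1450

Without fpc, n₀ = s²/D = 53.64/0.0361 = 1485.8726.
With fpc, (1 − n/N)·s²/n ≤ D requires n ≥ n₀/(1 + n₀/N) = 1485.8726/(1 + 1485.8726/59998) = 1449.9637.
Rounding up, n = 1450.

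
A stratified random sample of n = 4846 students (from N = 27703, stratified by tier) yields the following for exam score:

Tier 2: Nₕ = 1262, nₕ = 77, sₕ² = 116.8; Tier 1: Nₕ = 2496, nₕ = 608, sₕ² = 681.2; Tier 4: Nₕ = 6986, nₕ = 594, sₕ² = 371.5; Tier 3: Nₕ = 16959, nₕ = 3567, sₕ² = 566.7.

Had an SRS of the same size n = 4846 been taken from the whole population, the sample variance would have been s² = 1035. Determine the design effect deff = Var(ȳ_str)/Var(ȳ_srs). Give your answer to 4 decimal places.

Var(ȳ_str) = Σ Wₕ²(1−fₕ)sₕ²/nₕ with Wₕ = Nₕ/27703:
  Tier 2: (1262/27703)²·(1−77/1262)·116.8/77 = 0.002955808
  Tier 1: (2496/27703)²·(1−608/2496)·681.2/608 = 0.0068796133
  Tier 4: (6986/27703)²·(1−594/6986)·371.5/594 = 0.036390173
  Tier 3: (16959/27703)²·(1−3567/16959)·566.7/3567 = 0.047015621
  → Var(ȳ_str) = 0.093241215.
Var(ȳ_srs) = (1 − 4846/27703)·1035/4846 = 0.17621763.
deff = 0.093241215 / 0.17621763 = 0.5291.

0.5291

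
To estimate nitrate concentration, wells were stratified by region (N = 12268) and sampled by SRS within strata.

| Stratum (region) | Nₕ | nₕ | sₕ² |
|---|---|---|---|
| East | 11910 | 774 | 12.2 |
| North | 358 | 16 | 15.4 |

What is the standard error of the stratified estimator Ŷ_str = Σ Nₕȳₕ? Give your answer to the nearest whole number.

1486

Var(Ŷ_str) = Σₕ Nₕ²(1 − fₕ)sₕ²/nₕ.
East: 11910²·(1 − 774/11910)·12.2/774 = 2.0905466 × 10^6.
North: 358²·(1 − 16/358)·15.4/16 = 117844.65.
Sum = 2.2083913 × 10^6.
SE = √(2.2083913 × 10^6) = 1486.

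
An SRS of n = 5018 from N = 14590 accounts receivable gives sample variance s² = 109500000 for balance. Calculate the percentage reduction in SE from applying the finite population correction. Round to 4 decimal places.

19.0021

f = n/N = 5018/14590 = 0.34393420.
SE_no-fpc = √(s²/n) = 147.72083; SE_fpc = √((1−f)s²/n) = 119.65075.
Ratio = √(1−f) = 0.80997889. Reduction = 100·(1 − 0.80997889) = 19.0021%.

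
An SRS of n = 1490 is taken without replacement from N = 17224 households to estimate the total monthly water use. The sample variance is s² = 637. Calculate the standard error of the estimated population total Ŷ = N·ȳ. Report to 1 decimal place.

10763.7

Var(Ŷ) = N²·Var(ȳ) = N²·(1 − n/N)·s²/n.
f = 1490/17224 = 0.08650720; Var(ȳ) = 0.91349280·637/1490 = 0.3905335.
Var(Ŷ) = 17224² · 0.3905335 = 1.1585808 × 10^8.
SE(Ŷ) = √(1.1585808 × 10^8) = 10763.7.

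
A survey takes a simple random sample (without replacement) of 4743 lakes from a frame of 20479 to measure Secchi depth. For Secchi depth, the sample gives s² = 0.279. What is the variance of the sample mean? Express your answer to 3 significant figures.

4.52 × 10^-5

Under SRS without replacement, Var(ȳ) = (1 − f)·s²/n with f = n/N = 4743/20479 = 0.23160311.
Var(ȳ) = (1 − 0.23160311)·0.279/4743 = 0.76839689·5.8823529 × 10^-5 = 4.5199817 × 10^-5.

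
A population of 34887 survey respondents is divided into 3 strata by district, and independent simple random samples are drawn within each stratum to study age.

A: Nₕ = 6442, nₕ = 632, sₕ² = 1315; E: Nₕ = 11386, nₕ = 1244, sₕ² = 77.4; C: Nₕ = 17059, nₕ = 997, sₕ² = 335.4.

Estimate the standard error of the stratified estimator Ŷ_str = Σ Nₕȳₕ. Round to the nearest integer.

13313

Var(Ŷ_str) = Σₕ Nₕ²(1 − fₕ)sₕ²/nₕ.
A: 6442²·(1 − 632/6442)·1315/632 = 7.7876339 × 10^7.
E: 11386²·(1 − 1244/11386)·77.4/1244 = 7.1848113 × 10^6.
C: 17059²·(1 − 997/17059)·335.4/997 = 9.2176686 × 10^7.
Sum = 1.7723784 × 10^8.
SE = √(1.7723784 × 10^8) = 13313.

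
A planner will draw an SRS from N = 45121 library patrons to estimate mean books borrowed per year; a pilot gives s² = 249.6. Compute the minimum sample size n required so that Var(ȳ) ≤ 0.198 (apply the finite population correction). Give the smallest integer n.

1227

Without fpc, n₀ = s²/D = 249.6/0.198 = 1260.6061.
With fpc, (1 − n/N)·s²/n ≤ D requires n ≥ n₀/(1 + n₀/N) = 1260.6061/(1 + 1260.6061/45121) = 1226.3441.
Rounding up, n = 1227.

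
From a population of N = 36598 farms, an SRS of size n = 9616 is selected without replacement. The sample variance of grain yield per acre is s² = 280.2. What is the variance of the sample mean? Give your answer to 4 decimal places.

Under SRS without replacement, Var(ȳ) = (1 − f)·s²/n with f = n/N = 9616/36598 = 0.26274660.
Var(ȳ) = (1 − 0.26274660)·280.2/9616 = 0.73725340·0.029138935 = 0.021482779.

0.0215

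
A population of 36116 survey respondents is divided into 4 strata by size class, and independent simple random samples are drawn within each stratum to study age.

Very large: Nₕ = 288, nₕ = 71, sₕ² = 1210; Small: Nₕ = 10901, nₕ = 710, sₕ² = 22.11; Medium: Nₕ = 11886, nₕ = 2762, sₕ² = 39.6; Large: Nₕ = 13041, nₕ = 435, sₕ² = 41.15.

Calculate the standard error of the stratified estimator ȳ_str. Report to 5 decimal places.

0.12878

Var(ȳ_str) = Σₕ Wₕ²(1 − fₕ)sₕ²/nₕ with Wₕ = Nₕ/N, N = 36116.
Very large: Wₕ = 0.00797431; term = 0.00797431²·(1 − 0.24652778)·1210/71 = 8.1654468 × 10^-4.
Small: Wₕ = 0.30183298; term = 0.30183298²·(1 − 0.06513164)·22.11/710 = 0.0026522487.
Medium: Wₕ = 0.32910621; term = 0.32910621²·(1 − 0.23237422)·39.6/2762 = 0.0011920466.
Large: Wₕ = 0.36108650; term = 0.36108650²·(1 − 0.03335634)·41.15/435 = 0.011922559.
Sum = 0.016583399.
SE = √(0.016583399) = 0.12878.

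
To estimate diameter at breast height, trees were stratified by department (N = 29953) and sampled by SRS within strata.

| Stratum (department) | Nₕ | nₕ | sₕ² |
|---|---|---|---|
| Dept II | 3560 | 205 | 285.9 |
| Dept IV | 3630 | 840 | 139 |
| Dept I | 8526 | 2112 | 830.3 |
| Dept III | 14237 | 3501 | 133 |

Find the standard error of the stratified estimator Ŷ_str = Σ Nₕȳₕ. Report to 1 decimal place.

Var(Ŷ_str) = Σₕ Nₕ²(1 − fₕ)sₕ²/nₕ.
Dept II: 3560²·(1 − 205/3560)·285.9/205 = 1.6657231 × 10^7.
Dept IV: 3630²·(1 − 840/3630)·139/840 = 1.6758932 × 10^6.
Dept I: 8526²·(1 − 2112/8526)·830.3/2112 = 2.1498859 × 10^7.
Dept III: 14237²·(1 − 3501/14237)·133/3501 = 5.8065814 × 10^6.
Sum = 4.5638565 × 10^7.
SE = √(4.5638565 × 10^7) = 6755.6.

6755.6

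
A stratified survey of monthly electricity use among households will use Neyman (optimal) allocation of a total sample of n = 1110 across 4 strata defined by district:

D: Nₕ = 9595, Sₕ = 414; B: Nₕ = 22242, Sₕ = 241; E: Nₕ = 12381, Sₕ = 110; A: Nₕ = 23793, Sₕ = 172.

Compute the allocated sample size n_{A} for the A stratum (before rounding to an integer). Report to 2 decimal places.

Neyman allocation: nₕ = n·NₕSₕ / Σⱼ NⱼSⱼ.
Σ NⱼSⱼ = 9595·414 + 22242·241 + 12381·110 + 23793·172 = 1.4786958 × 10^7.
n_{A} = 1110·23793·172 / (1.4786958 × 10^7) = 307.20.

307.20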